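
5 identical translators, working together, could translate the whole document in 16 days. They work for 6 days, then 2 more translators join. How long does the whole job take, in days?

One translator does 1/80 of the job per day.
After 6 days with 5 translators, 3/8 is done (5/8 left).
With 7 translators the rate is 7/80, so the rest takes 5/8 ÷ 7/80 = 50/7 days.
Total = 6 + 50/7 = 92/7 days.

92/7 days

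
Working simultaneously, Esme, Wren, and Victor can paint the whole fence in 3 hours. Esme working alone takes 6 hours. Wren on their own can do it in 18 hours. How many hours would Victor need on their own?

9 hours

Combined rate is 1/3 per hour.
Known contribution: 1/6 + 1/18 = (3 + 1)/18 = 4/18 = 2/9 per hour.
So Victor's rate is 1/3 − 2/9 = 1/9, meaning 9 hours alone.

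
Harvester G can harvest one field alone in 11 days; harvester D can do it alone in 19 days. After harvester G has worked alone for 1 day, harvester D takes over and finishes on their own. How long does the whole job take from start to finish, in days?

In 1 day harvester G does 1/11 of the job, leaving 10/11.
Harvester D works at 1/19 per day, so finishing takes 10/11 ÷ 1/19 = 190/11 days.
Total time = 1 + 190/11 = 201/11 days.

201/11 days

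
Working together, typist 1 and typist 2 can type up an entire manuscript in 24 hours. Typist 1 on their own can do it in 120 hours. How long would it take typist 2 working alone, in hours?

30 hours

Combined rate is 1/24 per hour.
Known contribution: 1/120 per hour.
So typist 2's rate is 1/24 − 1/120 = 1/30, meaning 30 hours alone.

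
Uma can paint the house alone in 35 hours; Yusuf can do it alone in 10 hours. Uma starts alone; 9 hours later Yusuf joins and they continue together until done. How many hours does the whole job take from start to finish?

133/9 hours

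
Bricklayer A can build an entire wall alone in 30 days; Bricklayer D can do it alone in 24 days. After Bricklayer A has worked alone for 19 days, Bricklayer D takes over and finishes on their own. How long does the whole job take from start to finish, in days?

139/5 days

In 19 days Bricklayer A does 19/30 of the job, leaving 11/30.
Bricklayer D works at 1/24 per day, so finishing takes 11/30 ÷ 1/24 = 44/5 days.
Total time = 19 + 44/5 = 139/5 days.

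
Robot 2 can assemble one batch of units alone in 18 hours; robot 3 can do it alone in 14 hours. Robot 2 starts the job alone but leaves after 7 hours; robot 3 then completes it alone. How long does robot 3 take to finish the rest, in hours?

77/9 hours

In 7 hours robot 2 does 7/18 of the job, leaving 11/18.
Robot 3 works at 1/14 per hour, so finishing takes 11/18 ÷ 1/14 = 77/9 hours.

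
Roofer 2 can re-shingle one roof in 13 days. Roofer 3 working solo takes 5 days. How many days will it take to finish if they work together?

With two workers the combined time is the product over the sum: 13·5/(13+5) = 65/18 days.

65/18 days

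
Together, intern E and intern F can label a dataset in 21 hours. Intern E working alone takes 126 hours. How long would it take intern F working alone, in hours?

Combined rate is 1/21 per hour.
Known contribution: 1/126 per hour.
So intern F's rate is 1/21 − 1/126 = 5/126, meaning 126/5 hours alone.

126/5 hours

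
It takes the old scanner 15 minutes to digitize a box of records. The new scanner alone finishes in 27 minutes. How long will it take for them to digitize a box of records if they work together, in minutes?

With two workers the combined time is the product over the sum: 15·27/(15+27) = 405/42 = 135/14 minutes.

135/14 minutes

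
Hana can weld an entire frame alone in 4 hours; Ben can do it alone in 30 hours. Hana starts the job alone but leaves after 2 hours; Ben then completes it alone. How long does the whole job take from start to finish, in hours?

17 hours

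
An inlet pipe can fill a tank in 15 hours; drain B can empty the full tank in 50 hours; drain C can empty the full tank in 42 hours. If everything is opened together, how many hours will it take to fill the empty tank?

Net rate = 1/15 − 1/50 − 1/42 = (70 − 21 − 25)/1050 = 24/1050 = 4/175 per hour.
Filling time = 1 ÷ (4/175) = 175/4 hours.

175/4 hours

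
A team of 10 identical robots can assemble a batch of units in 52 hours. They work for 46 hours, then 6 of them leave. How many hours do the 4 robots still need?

15 hours

One robot does 1/520 of the job per hour.
After 46 hours with 10 robots, 23/26 is done (3/26 left).
With 4 robots the rate is 4/520 = 1/130, so the rest takes 3/26 ÷ 1/130 = 15 hours.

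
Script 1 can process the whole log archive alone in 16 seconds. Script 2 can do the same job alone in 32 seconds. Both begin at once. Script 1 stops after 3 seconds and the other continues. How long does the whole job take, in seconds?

In the first 3 seconds the combined rate is 3/32, so 9/32 of the job is done, leaving 23/32.
After Script 1 leaves the rate is 1/32 per second; the remaining 23/32 takes 23 seconds.
Total = 3 + 23 = 26 seconds.

26 seconds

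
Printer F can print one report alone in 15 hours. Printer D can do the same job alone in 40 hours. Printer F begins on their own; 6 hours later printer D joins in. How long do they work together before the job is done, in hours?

72/11 hours

In the first 6 hours printer F alone does 6/15 = 2/5 of the job, leaving 3/5.
Once everyone is working, combined rate: 1/15 + 1/40 = (8 + 3)/120 = 11/120 per hour.
Remaining 3/5 at 11/120 per hour takes 72/11 hours.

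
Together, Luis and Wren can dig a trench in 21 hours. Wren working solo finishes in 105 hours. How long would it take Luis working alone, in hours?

Combined rate is 1/21 per hour.
Known contribution: 1/105 per hour.
So Luis's rate is 1/21 − 1/105 = 4/105, meaning 105/4 hours alone.

105/4 hours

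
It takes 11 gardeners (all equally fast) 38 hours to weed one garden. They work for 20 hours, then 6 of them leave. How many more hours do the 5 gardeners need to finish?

One gardener does 1/418 of the job per hour.
After 20 hours with 11 gardeners, 10/19 is done (9/19 left).
With 5 gardeners the rate is 5/418, so the rest takes 9/19 ÷ 5/418 = 198/5 hours.

198/5 hours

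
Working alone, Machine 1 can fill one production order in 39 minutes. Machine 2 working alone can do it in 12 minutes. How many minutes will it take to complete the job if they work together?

156/17 minutes

Combined rate: 1/39 + 1/12 = (4 + 13)/156 = 17/156 per minute.
Time = 1 ÷ (17/156) = 156/17 minutes.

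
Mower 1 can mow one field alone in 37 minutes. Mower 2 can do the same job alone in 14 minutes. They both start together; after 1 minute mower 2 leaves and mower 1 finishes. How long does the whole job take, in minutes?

481/14 minutes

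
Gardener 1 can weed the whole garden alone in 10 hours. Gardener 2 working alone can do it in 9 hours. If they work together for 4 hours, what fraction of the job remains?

Combined rate: 1/10 + 1/9 = (9 + 10)/90 = 19/90 per hour.
In 4 hours they complete 4·19/90 = 38/45 of the job.
So 7/45 remains.

7/45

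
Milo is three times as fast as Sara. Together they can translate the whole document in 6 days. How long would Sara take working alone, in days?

24 days

Let Sara's rate be r; then Milo's rate is 3r, so together (3 + 1)r = 4r = 1/6.
Thus r = 1/24 per day.
Sara alone: 24 days; Milo alone: 8 days.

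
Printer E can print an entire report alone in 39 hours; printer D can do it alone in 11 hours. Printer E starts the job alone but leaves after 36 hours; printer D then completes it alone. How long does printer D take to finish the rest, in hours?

11/13 hours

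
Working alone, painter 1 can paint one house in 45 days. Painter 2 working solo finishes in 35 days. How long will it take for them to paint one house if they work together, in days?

Combined rate: 1/45 + 1/35 = (7 + 9)/315 = 16/315 per day.
Time = 1 ÷ (16/315) = 315/16 days.

315/16 days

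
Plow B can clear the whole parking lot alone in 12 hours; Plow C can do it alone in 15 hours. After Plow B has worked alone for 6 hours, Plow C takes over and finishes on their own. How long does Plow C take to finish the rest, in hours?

15/2 hours

In 6 hours Plow B does 6/12 = 1/2 of the job, leaving 1/2.
Plow C works at 1/15 per hour, so finishing takes 1/2 ÷ 1/15 = 15/2 hours.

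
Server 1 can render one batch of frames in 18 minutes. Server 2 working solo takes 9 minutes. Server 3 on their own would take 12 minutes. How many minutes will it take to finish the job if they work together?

Combined rate: 1/18 + 1/9 + 1/12 = (2 + 4 + 3)/36 = 9/36 = 1/4 per minute.
Time = 1 ÷ (1/4) = 4 minutes.

4 minutes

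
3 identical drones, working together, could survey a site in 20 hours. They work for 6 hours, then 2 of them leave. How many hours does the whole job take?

One drone does 1/60 of the job per hour.
After 6 hours with 3 drones, 3/10 is done (7/10 left).
With 1 drone the rate is 1/60, so the rest takes 7/10 ÷ 1/60 = 42 hours.
Total = 6 + 42 = 48 hours.

48 hours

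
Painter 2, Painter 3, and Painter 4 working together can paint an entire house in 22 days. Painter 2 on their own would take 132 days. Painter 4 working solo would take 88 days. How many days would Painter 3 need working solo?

Combined rate is 1/22 per day.
Known contribution: 1/132 + 1/88 = (2 + 3)/264 = 5/264 per day.
So Painter 3's rate is 1/22 − 5/264 = 7/264, meaning 264/7 days alone.

264/7 days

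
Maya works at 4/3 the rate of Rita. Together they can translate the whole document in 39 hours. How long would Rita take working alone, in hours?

Let Rita's rate be r; then Maya's rate is (4/3)r, so together (4/3 + 1)r = (7/3)r = 1/39.
Thus r = 1/91 per hour.
Rita alone: 91 hours; Maya alone: 273/4 hours.

91 hours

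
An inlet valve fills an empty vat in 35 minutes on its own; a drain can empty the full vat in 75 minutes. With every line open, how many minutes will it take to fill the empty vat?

Net rate = 1/35 − 1/75 = (15 − 7)/525 = 8/525 per minute.
Filling time = 1 ÷ (8/525) = 525/8 minutes.

525/8 minutes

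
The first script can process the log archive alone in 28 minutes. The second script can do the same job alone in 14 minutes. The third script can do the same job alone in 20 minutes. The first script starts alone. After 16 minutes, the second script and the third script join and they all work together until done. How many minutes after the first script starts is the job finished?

206/11 minutes

In the first 16 minutes the first script alone does 16/28 = 4/7 of the job, leaving 3/7.
Once everyone is working, combined rate: 1/28 + 1/14 + 1/20 = (5 + 10 + 7)/140 = 22/140 = 11/70 per minute.
Remaining 3/7 at 11/70 per minute takes 30/11 minutes.
Total from the start = 16 + 30/11 = 206/11 minutes.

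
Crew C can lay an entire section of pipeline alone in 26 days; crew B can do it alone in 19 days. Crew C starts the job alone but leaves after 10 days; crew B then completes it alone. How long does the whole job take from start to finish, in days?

In 10 days crew C does 10/26 = 5/13 of the job, leaving 8/13.
Crew B works at 1/19 per day, so finishing takes 8/13 ÷ 1/19 = 152/13 days.
Total time = 10 + 152/13 = 282/13 days.

282/13 days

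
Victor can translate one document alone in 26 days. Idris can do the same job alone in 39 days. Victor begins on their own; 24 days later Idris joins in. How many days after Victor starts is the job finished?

126/5 days

In the first 24 days Victor alone does 24/26 = 12/13 of the job, leaving 1/13.
Once everyone is working, combined rate: 1/26 + 1/39 = (3 + 2)/78 = 5/78 per day.
Remaining 1/13 at 5/78 per day takes 6/5 days.
Total from the start = 24 + 6/5 = 126/5 days.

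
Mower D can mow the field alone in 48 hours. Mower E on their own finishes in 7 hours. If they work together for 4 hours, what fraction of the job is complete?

55/84

Combined rate: 1/48 + 1/7 = (7 + 48)/336 = 55/336 per hour.
In 4 hours they complete 4·55/336 = 55/84 of the job.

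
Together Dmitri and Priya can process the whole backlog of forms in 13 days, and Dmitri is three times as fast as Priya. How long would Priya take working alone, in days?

Let Priya's rate be r; then Dmitri's rate is 3r, so together (3 + 1)r = 4r = 1/13.
Thus r = 1/52 per day.
Priya alone: 52 days; Dmitri alone: 52/3 days.

52 days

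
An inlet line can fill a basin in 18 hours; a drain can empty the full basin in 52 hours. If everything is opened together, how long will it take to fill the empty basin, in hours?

Net rate = 1/18 − 1/52 = (26 − 9)/468 = 17/468 per hour.
Filling time = 1 ÷ (17/468) = 468/17 hours.

468/17 hours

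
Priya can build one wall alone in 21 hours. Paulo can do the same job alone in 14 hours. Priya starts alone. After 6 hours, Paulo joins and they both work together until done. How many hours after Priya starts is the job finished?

12 hours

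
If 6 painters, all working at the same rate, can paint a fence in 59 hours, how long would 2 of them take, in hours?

177 hours

Total work is 6·59 = 354 painter-hours.
With 2 painters: 354/2 = 177 hours.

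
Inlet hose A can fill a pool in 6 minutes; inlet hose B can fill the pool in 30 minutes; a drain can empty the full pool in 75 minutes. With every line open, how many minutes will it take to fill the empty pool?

75/14 minutes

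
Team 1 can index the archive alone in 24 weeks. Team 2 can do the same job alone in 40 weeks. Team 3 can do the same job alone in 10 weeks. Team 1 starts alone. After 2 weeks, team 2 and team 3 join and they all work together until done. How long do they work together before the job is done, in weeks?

In the first 2 weeks team 1 alone does 2/24 = 1/12 of the job, leaving 11/12.
Once everyone is working, combined rate: 1/24 + 1/40 + 1/10 = (5 + 3 + 12)/120 = 20/120 = 1/6 per week.
Remaining 11/12 at 1/6 per week takes 11/2 weeks.

11/2 weeks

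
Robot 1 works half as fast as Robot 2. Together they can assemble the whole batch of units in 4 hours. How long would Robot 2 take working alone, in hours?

Let Robot 2's rate be r; then Robot 1's rate is (1/2)r, so together (1/2 + 1)r = (3/2)r = 1/4.
Thus r = 1/6 per hour.
Robot 2 alone: 6 hours; Robot 1 alone: 12 hours.

6 hours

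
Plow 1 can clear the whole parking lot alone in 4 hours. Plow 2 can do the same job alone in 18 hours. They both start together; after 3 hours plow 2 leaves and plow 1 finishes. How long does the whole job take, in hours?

10/3 hours

In the first 3 hours the combined rate is 11/36, so 11/12 of the job is done, leaving 1/12.
After plow 2 leaves the rate is 1/4 per hour; the remaining 1/12 takes 1/3 hours.
Total = 3 + 1/3 = 10/3 hours.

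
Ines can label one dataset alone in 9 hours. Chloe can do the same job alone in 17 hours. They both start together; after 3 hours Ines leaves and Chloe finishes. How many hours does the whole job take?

34/3 hours

In the first 3 hours the combined rate is 26/153, so 26/51 of the job is done, leaving 25/51.
After Ines leaves the rate is 1/17 per hour; the remaining 25/51 takes 25/3 hours.
Total = 3 + 25/3 = 34/3 hours.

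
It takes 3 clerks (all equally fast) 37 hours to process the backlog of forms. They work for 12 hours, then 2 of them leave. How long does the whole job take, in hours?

One clerk does 1/111 of the job per hour.
After 12 hours with 3 clerks, 12/37 is done (25/37 left).
With 1 clerk the rate is 1/111, so the rest takes 25/37 ÷ 1/111 = 75 hours.
Total = 12 + 75 = 87 hours.

87 hours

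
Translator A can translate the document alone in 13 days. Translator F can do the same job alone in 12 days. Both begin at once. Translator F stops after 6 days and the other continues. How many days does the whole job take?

In the first 6 days the combined rate is 25/156, so 25/26 of the job is done, leaving 1/26.
After translator F leaves the rate is 1/13 per day; the remaining 1/26 takes 1/2 days.
Total = 6 + 1/2 = 13/2 days.

13/2 days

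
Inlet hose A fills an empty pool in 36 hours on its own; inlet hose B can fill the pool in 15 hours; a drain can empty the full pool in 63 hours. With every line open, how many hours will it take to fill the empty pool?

Net rate = 1/36 + 1/15 − 1/63 = (35 + 84 − 20)/1260 = 99/1260 = 11/140 per hour.
Filling time = 1 ÷ (11/140) = 140/11 hours.

140/11 hours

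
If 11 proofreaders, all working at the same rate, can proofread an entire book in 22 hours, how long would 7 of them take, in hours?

Total work is 11·22 = 242 proofreader-hours.
With 7 proofreaders: 242/7 hours.

242/7 hours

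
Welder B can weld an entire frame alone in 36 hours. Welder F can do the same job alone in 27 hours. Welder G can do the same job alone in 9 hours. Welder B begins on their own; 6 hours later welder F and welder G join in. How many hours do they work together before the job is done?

90/19 hours

In the first 6 hours welder B alone does 6/36 = 1/6 of the job, leaving 5/6.
Once everyone is working, combined rate: 1/36 + 1/27 + 1/9 = (3 + 4 + 12)/108 = 19/108 per hour.
Remaining 5/6 at 19/108 per hour takes 90/19 hours.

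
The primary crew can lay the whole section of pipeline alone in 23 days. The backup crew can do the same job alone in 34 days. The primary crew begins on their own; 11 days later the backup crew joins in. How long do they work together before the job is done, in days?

In the first 11 days the primary crew alone does 11/23 of the job, leaving 12/23.
Once everyone is working, combined rate: 1/23 + 1/34 = (34 + 23)/782 = 57/782 per day.
Remaining 12/23 at 57/782 per day takes 136/19 days.

136/19 days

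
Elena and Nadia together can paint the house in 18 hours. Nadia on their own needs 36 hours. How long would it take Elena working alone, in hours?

36 hours

Combined rate is 1/18 per hour.
Known contribution: 1/36 per hour.
So Elena's rate is 1/18 − 1/36 = 1/36, meaning 36 hours alone.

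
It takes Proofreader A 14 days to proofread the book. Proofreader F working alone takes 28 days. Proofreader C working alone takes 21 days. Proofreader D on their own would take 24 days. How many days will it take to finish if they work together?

56/11 days

Combined rate: 1/14 + 1/28 + 1/21 + 1/24 = (12 + 6 + 8 + 7)/168 = 33/168 = 11/56 per day.
Time = 1 ÷ (11/56) = 56/11 days.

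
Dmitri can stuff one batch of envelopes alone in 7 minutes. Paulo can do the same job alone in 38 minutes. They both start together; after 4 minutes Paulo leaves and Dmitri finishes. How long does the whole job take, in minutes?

In the first 4 minutes the combined rate is 45/266, so 90/133 of the job is done, leaving 43/133.
After Paulo leaves the rate is 1/7 per minute; the remaining 43/133 takes 43/19 minutes.
Total = 4 + 43/19 = 119/19 minutes.

119/19 minutes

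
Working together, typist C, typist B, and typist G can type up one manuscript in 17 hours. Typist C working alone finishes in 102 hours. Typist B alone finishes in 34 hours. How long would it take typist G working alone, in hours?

51 hours

Combined rate is 1/17 per hour.
Known contribution: 1/102 + 1/34 = (1 + 3)/102 = 4/102 = 2/51 per hour.
So typist G's rate is 1/17 − 2/51 = 1/51, meaning 51 hours alone.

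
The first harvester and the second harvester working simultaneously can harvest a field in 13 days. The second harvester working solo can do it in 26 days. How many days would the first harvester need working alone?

26 days

Combined rate is 1/13 per day.
Known contribution: 1/26 per day.
So the first harvester's rate is 1/13 − 1/26 = 1/26, meaning 26 days alone.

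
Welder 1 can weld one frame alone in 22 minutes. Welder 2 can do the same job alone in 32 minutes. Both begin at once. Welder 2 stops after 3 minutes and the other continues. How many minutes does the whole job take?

In the first 3 minutes the combined rate is 27/352, so 81/352 of the job is done, leaving 271/352.
After Welder 2 leaves the rate is 1/22 per minute; the remaining 271/352 takes 271/16 minutes.
Total = 3 + 271/16 = 319/16 minutes.

319/16 minutes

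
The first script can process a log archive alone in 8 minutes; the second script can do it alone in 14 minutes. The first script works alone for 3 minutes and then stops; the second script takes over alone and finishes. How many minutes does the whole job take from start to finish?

In 3 minutes the first script does 3/8 of the job, leaving 5/8.
The second script works at 1/14 per minute, so finishing takes 5/8 ÷ 1/14 = 35/4 minutes.
Total time = 3 + 35/4 = 47/4 minutes.

47/4 minutes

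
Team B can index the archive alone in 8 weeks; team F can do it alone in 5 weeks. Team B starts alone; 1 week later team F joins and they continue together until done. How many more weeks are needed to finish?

In 1 week team B does 1/8 of the job, leaving 7/8.
Team B and team F together work at 13/40 per week, so finishing takes 7/8 ÷ 13/40 = 35/13 weeks.

35/13 weeks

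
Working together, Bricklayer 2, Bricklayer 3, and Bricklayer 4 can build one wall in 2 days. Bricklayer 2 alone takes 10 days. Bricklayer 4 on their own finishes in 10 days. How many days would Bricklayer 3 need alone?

10/3 days

Combined rate is 1/2 per day.
Known contribution: 1/10 + 1/10 = (1 + 1)/10 = 2/10 = 1/5 per day.
So Bricklayer 3's rate is 1/2 − 1/5 = 3/10, meaning 10/3 days alone.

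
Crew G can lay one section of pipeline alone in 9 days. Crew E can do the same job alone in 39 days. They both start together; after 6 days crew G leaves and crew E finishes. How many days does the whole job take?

In the first 6 days the combined rate is 16/117, so 32/39 of the job is done, leaving 7/39.
After crew G leaves the rate is 1/39 per day; the remaining 7/39 takes 7 days.
Total = 6 + 7 = 13 days.

13 days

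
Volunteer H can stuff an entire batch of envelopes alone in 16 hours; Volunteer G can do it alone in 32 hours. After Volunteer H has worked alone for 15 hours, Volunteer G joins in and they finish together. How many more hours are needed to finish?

In 15 hours Volunteer H does 15/16 of the job, leaving 1/16.
Volunteer H and Volunteer G together work at 3/32 per hour, so finishing takes 1/16 ÷ 3/32 = 2/3 hours.

2/3 hours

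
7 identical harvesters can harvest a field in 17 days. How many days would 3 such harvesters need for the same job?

119/3 days

Total work is 7·17 = 119 harvester-days.
With 3 harvesters: 119/3 days.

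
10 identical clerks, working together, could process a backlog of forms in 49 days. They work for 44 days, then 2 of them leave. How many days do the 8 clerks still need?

One clerk does 1/490 of the job per day.
After 44 days with 10 clerks, 44/49 is done (5/49 left).
With 8 clerks the rate is 8/490 = 4/245, so the rest takes 5/49 ÷ 4/245 = 25/4 days.

25/4 days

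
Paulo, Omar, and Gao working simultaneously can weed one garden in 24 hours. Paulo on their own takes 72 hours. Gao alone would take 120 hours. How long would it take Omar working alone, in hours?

360/7 hours

Combined rate is 1/24 per hour.
Known contribution: 1/72 + 1/120 = (5 + 3)/360 = 8/360 = 1/45 per hour.
So Omar's rate is 1/24 − 1/45 = 7/360, meaning 360/7 hours alone.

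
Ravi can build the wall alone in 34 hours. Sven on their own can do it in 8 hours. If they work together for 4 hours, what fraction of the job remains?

13/34

Combined rate: 1/34 + 1/8 = (4 + 17)/136 = 21/136 per hour.
In 4 hours they complete 4·21/136 = 21/34 of the job.
So 13/34 remains.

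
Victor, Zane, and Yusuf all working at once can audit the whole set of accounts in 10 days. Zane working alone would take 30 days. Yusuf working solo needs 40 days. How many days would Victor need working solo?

Combined rate is 1/10 per day.
Known contribution: 1/30 + 1/40 = (4 + 3)/120 = 7/120 per day.
So Victor's rate is 1/10 − 7/120 = 1/24, meaning 24 days alone.

24 days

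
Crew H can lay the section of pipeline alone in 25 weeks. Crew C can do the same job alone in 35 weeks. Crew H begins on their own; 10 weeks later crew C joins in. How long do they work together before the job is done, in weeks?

In the first 10 weeks crew H alone does 10/25 = 2/5 of the job, leaving 3/5.
Once everyone is working, combined rate: 1/25 + 1/35 = (7 + 5)/175 = 12/175 per week.
Remaining 3/5 at 12/175 per week takes 35/4 weeks.

35/4 weeks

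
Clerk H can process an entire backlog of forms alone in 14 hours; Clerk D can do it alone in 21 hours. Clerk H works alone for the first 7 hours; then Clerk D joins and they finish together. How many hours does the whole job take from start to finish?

In 7 hours Clerk H does 7/14 = 1/2 of the job, leaving 1/2.
Clerk H and Clerk D together work at 5/42 per hour, so finishing takes 1/2 ÷ 5/42 = 21/5 hours.
Total time = 7 + 21/5 = 56/5 hours.

56/5 hours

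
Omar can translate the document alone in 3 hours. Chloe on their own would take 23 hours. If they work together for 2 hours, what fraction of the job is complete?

Combined rate: 1/3 + 1/23 = (23 + 3)/69 = 26/69 per hour.
In 2 hours they complete 2·26/69 = 52/69 of the job.

52/69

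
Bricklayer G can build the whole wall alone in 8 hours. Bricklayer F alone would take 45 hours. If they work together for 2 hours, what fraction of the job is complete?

53/180

Combined rate: 1/8 + 1/45 = (45 + 8)/360 = 53/360 per hour.
In 2 hours they complete 2·53/360 = 53/180 of the job.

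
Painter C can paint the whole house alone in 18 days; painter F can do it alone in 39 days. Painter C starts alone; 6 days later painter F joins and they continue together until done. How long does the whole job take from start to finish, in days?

In 6 days painter C does 6/18 = 1/3 of the job, leaving 2/3.
Painter C and painter F together work at 19/234 per day, so finishing takes 2/3 ÷ 19/234 = 156/19 days.
Total time = 6 + 156/19 = 270/19 days.

270/19 days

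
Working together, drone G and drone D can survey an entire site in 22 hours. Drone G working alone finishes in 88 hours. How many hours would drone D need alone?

88/3 hours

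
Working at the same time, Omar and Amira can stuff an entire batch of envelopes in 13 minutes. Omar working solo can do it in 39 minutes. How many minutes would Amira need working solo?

39/2 minutes

Combined rate is 1/13 per minute.
Known contribution: 1/39 per minute.
So Amira's rate is 1/13 − 1/39 = 2/39, meaning 39/2 minutes alone.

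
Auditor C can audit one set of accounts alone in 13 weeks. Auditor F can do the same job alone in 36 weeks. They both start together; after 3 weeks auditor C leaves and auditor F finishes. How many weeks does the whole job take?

360/13 weeks

In the first 3 weeks the combined rate is 49/468, so 49/156 of the job is done, leaving 107/156.
After auditor C leaves the rate is 1/36 per week; the remaining 107/156 takes 321/13 weeks.
Total = 3 + 321/13 = 360/13 weeks.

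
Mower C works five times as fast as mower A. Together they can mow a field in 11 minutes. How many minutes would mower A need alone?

Let mower A's rate be r; then mower C's rate is 5r, so together (5 + 1)r = 6r = 1/11.
Thus r = 1/66 per minute.
Mower A alone: 66 minutes; mower C alone: 66/5 minutes.

66 minutes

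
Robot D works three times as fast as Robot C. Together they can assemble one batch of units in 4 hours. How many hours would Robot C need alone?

16 hours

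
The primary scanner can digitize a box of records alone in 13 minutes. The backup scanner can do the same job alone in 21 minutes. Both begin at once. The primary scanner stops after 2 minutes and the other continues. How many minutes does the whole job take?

In the first 2 minutes the combined rate is 34/273, so 68/273 of the job is done, leaving 205/273.
After the primary scanner leaves the rate is 1/21 per minute; the remaining 205/273 takes 205/13 minutes.
Total = 2 + 205/13 = 231/13 minutes.

231/13 minutes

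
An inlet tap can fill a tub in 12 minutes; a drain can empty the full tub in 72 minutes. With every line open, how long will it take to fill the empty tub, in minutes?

Net rate = 1/12 − 1/72 = (6 − 1)/72 = 5/72 per minute.
Filling time = 1 ÷ (5/72) = 72/5 minutes.

72/5 minutes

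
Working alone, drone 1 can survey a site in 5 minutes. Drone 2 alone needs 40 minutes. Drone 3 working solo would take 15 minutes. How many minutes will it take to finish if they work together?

Combined rate: 1/5 + 1/40 + 1/15 = (24 + 3 + 8)/120 = 35/120 = 7/24 per minute.
Time = 1 ÷ (7/24) = 24/7 minutes.

24/7 minutes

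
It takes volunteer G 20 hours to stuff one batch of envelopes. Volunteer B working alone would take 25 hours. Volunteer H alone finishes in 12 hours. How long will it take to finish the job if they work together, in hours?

75/13 hours

Combined rate: 1/20 + 1/25 + 1/12 = (15 + 12 + 25)/300 = 52/300 = 13/75 per hour.
Time = 1 ÷ (13/75) = 75/13 hours.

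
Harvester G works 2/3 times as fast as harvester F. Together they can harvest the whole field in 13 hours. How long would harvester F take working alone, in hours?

65/3 hours

Let harvester F's rate be r; then harvester G's rate is (2/3)r, so together (2/3 + 1)r = (5/3)r = 1/13.
Thus r = 3/65 per hour.
Harvester F alone: 65/3 hours; harvester G alone: 65/2 hours.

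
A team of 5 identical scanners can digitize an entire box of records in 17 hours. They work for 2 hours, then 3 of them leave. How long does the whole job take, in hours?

79/2 hours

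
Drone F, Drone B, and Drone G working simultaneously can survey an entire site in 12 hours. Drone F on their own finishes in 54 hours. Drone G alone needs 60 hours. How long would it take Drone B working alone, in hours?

270/13 hours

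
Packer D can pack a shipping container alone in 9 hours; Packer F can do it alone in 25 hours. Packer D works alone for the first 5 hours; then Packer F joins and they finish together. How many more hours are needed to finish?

In 5 hours Packer D does 5/9 of the job, leaving 4/9.
Packer D and Packer F together work at 34/225 per hour, so finishing takes 4/9 ÷ 34/225 = 50/17 hours.

50/17 hours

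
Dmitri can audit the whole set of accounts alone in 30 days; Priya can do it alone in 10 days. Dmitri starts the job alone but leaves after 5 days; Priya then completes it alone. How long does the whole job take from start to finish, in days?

40/3 days

In 5 days Dmitri does 5/30 = 1/6 of the job, leaving 5/6.
Priya works at 1/10 per day, so finishing takes 5/6 ÷ 1/10 = 25/3 days.
Total time = 5 + 25/3 = 40/3 days.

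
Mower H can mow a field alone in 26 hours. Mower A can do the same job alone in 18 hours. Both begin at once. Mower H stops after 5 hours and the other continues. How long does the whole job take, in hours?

189/13 hours

In the first 5 hours the combined rate is 11/117, so 55/117 of the job is done, leaving 62/117.
After mower H leaves the rate is 1/18 per hour; the remaining 62/117 takes 124/13 hours.
Total = 5 + 124/13 = 189/13 hours.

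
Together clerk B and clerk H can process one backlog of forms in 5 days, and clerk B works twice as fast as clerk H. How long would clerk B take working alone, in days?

Let clerk H's rate be r; then clerk B's rate is 2r, so together (2 + 1)r = 3r = 1/5.
Thus r = 1/15 per day.
Clerk H alone: 15 days; clerk B alone: 15/2 days.

15/2 days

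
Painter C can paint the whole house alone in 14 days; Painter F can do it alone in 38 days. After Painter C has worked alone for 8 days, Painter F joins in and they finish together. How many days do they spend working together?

57/13 days

In 8 days Painter C does 8/14 = 4/7 of the job, leaving 3/7.
Painter C and Painter F together work at 13/133 per day, so finishing takes 3/7 ÷ 13/133 = 57/13 days.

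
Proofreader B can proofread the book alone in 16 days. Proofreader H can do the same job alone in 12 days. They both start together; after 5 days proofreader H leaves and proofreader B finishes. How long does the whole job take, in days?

In the first 5 days the combined rate is 7/48, so 35/48 of the job is done, leaving 13/48.
After proofreader H leaves the rate is 1/16 per day; the remaining 13/48 takes 13/3 days.
Total = 5 + 13/3 = 28/3 days.

28/3 days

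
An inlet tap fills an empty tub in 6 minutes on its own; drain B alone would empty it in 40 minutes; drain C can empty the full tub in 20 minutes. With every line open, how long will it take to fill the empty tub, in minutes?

120/11 minutes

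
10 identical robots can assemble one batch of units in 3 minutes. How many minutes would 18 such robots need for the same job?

Total work is 10·3 = 30 robot-minutes.
With 18 robots: 30/18 = 5/3 minutes.

5/3 minutes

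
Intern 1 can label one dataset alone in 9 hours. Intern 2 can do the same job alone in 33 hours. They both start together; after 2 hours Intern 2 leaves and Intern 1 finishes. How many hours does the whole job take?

In the first 2 hours the combined rate is 14/99, so 28/99 of the job is done, leaving 71/99.
After Intern 2 leaves the rate is 1/9 per hour; the remaining 71/99 takes 71/11 hours.
Total = 2 + 71/11 = 93/11 hours.

93/11 hours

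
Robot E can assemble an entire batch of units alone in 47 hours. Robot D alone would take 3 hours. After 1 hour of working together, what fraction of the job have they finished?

50/141

Combined rate: 1/47 + 1/3 = (3 + 47)/141 = 50/141 per hour.
In 1 hour they complete 1·50/141 = 50/141 of the job.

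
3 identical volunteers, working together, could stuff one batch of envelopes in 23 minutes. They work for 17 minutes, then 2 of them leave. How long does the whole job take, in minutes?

One volunteer does 1/69 of the job per minute.
After 17 minutes with 3 volunteers, 17/23 is done (6/23 left).
With 1 volunteer the rate is 1/69, so the rest takes 6/23 ÷ 1/69 = 18 minutes.
Total = 17 + 18 = 35 minutes.

35 minutes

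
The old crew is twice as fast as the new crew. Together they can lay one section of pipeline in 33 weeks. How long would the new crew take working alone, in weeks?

Let the new crew's rate be r; then the old crew's rate is 2r, so together (2 + 1)r = 3r = 1/33.
Thus r = 1/99 per week.
The new crew alone: 99 weeks; the old crew alone: 99/2 weeks.

99 weeks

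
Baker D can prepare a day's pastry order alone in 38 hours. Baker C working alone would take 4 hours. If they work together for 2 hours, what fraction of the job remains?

17/38

Combined rate: 1/38 + 1/4 = (2 + 19)/76 = 21/76 per hour.
In 2 hours they complete 2·21/76 = 21/38 of the job.
So 17/38 remains.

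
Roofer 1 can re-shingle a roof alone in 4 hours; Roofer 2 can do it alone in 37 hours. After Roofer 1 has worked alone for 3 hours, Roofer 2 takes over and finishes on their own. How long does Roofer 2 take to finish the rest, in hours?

37/4 hours

In 3 hours Roofer 1 does 3/4 of the job, leaving 1/4.
Roofer 2 works at 1/37 per hour, so finishing takes 1/4 ÷ 1/37 = 37/4 hours.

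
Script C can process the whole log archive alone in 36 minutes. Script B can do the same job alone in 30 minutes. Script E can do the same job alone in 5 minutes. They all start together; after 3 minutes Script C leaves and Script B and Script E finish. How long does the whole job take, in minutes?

55/14 minutes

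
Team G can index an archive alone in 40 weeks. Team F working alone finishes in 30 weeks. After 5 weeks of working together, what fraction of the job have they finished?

7/24

Combined rate: 1/40 + 1/30 = (3 + 4)/120 = 7/120 per week.
In 5 weeks they complete 5·7/120 = 7/24 of the job.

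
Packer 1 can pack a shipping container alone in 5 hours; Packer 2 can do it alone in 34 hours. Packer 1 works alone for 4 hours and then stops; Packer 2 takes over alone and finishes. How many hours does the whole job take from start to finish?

In 4 hours Packer 1 does 4/5 of the job, leaving 1/5.
Packer 2 works at 1/34 per hour, so finishing takes 1/5 ÷ 1/34 = 34/5 hours.
Total time = 4 + 34/5 = 54/5 hours.

54/5 hours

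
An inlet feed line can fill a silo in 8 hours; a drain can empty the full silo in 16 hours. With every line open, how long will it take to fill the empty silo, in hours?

Net rate = 1/8 − 1/16 = (2 − 1)/16 = 1/16 per hour.
Filling time = 1 ÷ (1/16) = 16 hours.

16 hours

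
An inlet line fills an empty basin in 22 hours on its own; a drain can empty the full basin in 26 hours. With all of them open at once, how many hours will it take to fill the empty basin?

143 hours

Net rate = 1/22 − 1/26 = (13 − 11)/286 = 2/286 = 1/143 per hour.
Filling time = 1 ÷ (1/143) = 143 hours.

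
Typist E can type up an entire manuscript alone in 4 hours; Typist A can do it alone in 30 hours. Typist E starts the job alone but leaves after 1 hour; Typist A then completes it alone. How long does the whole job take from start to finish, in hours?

47/2 hours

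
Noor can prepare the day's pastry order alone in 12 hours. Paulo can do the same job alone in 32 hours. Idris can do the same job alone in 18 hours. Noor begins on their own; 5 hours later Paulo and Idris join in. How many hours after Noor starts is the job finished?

In the first 5 hours Noor alone does 5/12 of the job, leaving 7/12.
Once everyone is working, combined rate: 1/12 + 1/32 + 1/18 = (24 + 9 + 16)/288 = 49/288 per hour.
Remaining 7/12 at 49/288 per hour takes 24/7 hours.
Total from the start = 5 + 24/7 = 59/7 hours.

59/7 hours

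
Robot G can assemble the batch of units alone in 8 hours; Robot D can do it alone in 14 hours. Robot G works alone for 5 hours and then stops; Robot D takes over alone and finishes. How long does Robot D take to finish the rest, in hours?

In 5 hours Robot G does 5/8 of the job, leaving 3/8.
Robot D works at 1/14 per hour, so finishing takes 3/8 ÷ 1/14 = 21/4 hours.

21/4 hours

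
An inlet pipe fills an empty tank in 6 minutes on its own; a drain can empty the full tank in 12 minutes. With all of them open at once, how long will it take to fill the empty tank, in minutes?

Net rate = 1/6 − 1/12 = (2 − 1)/12 = 1/12 per minute.
Filling time = 1 ÷ (1/12) = 12 minutes.

12 minutes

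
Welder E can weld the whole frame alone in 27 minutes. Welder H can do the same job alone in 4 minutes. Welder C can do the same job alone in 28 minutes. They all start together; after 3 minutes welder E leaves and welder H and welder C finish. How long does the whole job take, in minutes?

28/9 minutes

In the first 3 minutes the combined rate is 61/189, so 61/63 of the job is done, leaving 2/63.
After welder E leaves the rate is 2/7 per minute; the remaining 2/63 takes 1/9 minutes.
Total = 3 + 1/9 = 28/9 minutes.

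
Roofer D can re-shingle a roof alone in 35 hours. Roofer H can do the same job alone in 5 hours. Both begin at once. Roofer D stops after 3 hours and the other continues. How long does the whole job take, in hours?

32/7 hours

In the first 3 hours the combined rate is 8/35, so 24/35 of the job is done, leaving 11/35.
After roofer D leaves the rate is 1/5 per hour; the remaining 11/35 takes 11/7 hours.
Total = 3 + 11/7 = 32/7 hours.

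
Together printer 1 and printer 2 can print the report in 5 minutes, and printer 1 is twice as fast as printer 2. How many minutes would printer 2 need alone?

15 minutes

Let printer 2's rate be r; then printer 1's rate is 2r, so together (2 + 1)r = 3r = 1/5.
Thus r = 1/15 per minute.
Printer 2 alone: 15 minutes; printer 1 alone: 15/2 minutes.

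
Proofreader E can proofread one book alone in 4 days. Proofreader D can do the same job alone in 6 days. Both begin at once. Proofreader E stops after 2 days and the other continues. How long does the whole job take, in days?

3 days

In the first 2 days the combined rate is 5/12, so 5/6 of the job is done, leaving 1/6.
After proofreader E leaves the rate is 1/6 per day; the remaining 1/6 takes 1 day.
Total = 2 + 1 = 3 days.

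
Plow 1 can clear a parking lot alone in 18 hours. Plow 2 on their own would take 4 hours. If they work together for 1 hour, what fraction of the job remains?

Combined rate: 1/18 + 1/4 = (2 + 9)/36 = 11/36 per hour.
In 1 hour they complete 1·11/36 = 11/36 of the job.
So 25/36 remains.

25/36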